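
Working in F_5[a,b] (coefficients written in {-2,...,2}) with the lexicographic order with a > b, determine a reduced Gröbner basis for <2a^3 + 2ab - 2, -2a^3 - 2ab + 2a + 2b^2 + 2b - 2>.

G = {a + b^2 + b - 2, b^6 - 2b^5 + 2b^4 + 2b^2 - 2}

f_1 = 2a^3 + 2ab - 2, LT = a^3.
f_2 = -2a^3 - 2ab + 2a + 2b^2 + 2b - 2, LT = a^3.

S(f_1,f_2): lcm = a^3. S = a + b^2 + b - 2.
  leading term a: no divisor's leading term divides it; move a to the remainder.
  leading term b^2: no divisor's leading term divides it; move b^2 to the remainder.
  leading term b: no divisor's leading term divides it; move b to the remainder.
  leading term 1: no divisor's leading term divides it; move -2 to the remainder.
  remainder a + b^2 + b - 2 ≠ 0; add g_3 = a + b^2 + b - 2 to the basis.

S(f_1,g_3): lcm = a^3. S = -a^2b^2 - a^2b + 2a^2 + ab - 1.
  leading term a^2b^2: subtract (-ab^2)·g_3 from -a^2b^2 - a^2b + 2a^2 + ab - 1 → -a^2b + 2a^2 + ab^4 + ab^3 - 2ab^2 + ab - 1
  leading term a^2b: subtract (-ab)·g_3 from -a^2b + 2a^2 + ab^4 + ab^3 - 2ab^2 + ab - 1 → 2a^2 + ab^4 + 2ab^3 - ab^2 - ab - 1
  leading term a^2: subtract (2a)·g_3 from 2a^2 + ab^4 + 2ab^3 - ab^2 - ab - 1 → ab^4 + 2ab^3 + 2ab^2 + 2ab - a - 1
  leading term ab^4: subtract (b^4)·g_3 from ab^4 + 2ab^3 + 2ab^2 + 2ab - a - 1 → 2ab^3 + 2ab^2 + 2ab - a - b^6 - b^5 + 2b^4 - 1
  leading term ab^3: subtract (2b^3)·g_3 from 2ab^3 + 2ab^2 + 2ab - a - b^6 - b^5 + 2b^4 - 1 → 2ab^2 + 2ab - a - b^6 + 2b^5 - b^3 - 1
  leading term ab^2: subtract (2b^2)·g_3 from 2ab^2 + 2ab - a - b^6 + 2b^5 - b^3 - 1 → 2ab - a - b^6 + 2b^5 - 2b^4 + 2b^3 - b^2 - 1
  leading term ab: subtract (2b)·g_3 from 2ab - a - b^6 + 2b^5 - 2b^4 + 2b^3 - b^2 - 1 → -a - b^6 + 2b^5 - 2b^4 + 2b^2 - b - 1
  leading term a: subtract (-1)·g_3 from -a - b^6 + 2b^5 - 2b^4 + 2b^2 - b - 1 → -b^6 + 2b^5 - 2b^4 - 2b^2 + 2
  leading term b^6: no divisor's leading term divides it; move -b^6 to the remainder.
  leading term b^5: no divisor's leading term divides it; move 2b^5 to the remainder.
  leading term b^4: no divisor's leading term divides it; move -2b^4 to the remainder.
  leading term b^2: no divisor's leading term divides it; move -2b^2 to the remainder.
  leading term 1: no divisor's leading term divides it; move 2 to the remainder.
  remainder -b^6 + 2b^5 - 2b^4 - 2b^2 + 2 ≠ 0; add g_4 = -b^6 + 2b^5 - 2b^4 - 2b^2 + 2 to the basis.

The other S-polynomials (S(f_2,g_3), S(f_1,g_4), S(f_2,g_4), S(g_3,g_4)) all reduce to 0 modulo the current basis, so we have a Gröbner basis.
Inter-reduce: drop elements whose leading term is divisible by another's, tail-reduce, and make monic.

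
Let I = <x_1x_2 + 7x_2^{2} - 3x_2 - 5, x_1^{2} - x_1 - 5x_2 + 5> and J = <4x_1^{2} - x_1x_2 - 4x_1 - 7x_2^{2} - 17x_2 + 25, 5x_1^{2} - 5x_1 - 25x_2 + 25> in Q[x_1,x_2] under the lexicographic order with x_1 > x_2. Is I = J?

Two ideals are equal iff their reduced Gröbner bases coincide (the reduced basis is unique for a fixed ordering).
Buchberger on the first generating set:
f_1 = x_1x_2 + 7x_2^{2} - 3x_2 - 5, LT = x_1x_2.
f_2 = x_1^{2} - x_1 - 5x_2 + 5, LT = x_1^{2}.

S(f_1,f_2): lcm = x_1^{2}x_2. S = 7x_1x_2^{2} - 2x_1x_2 - 5x_1 + 5x_2^{2} - 5x_2.
  leading term x_1x_2^{2}: subtract (7x_2)·f_1 from 7x_1x_2^{2} - 2x_1x_2 - 5x_1 + 5x_2^{2} - 5x_2 → -2x_1x_2 - 5x_1 - 49x_2^{3} + 26x_2^{2} + 30x_2
  leading term x_1x_2: subtract (-2)·f_1 from -2x_1x_2 - 5x_1 - 49x_2^{3} + 26x_2^{2} + 30x_2 → -5x_1 - 49x_2^{3} + 40x_2^{2} + 24x_2 - 10
  leading term x_1: no divisor's leading term divides it; move -5x_1 to the remainder.
  leading term x_2^{3}: no divisor's leading term divides it; move -49x_2^{3} to the remainder.
  leading term x_2^{2}: no divisor's leading term divides it; move 40x_2^{2} to the remainder.
  leading term x_2: no divisor's leading term divides it; move 24x_2 to the remainder.
  leading term 1: no divisor's leading term divides it; move -10 to the remainder.
  remainder -5x_1 - 49x_2^{3} + 40x_2^{2} + 24x_2 - 10 ≠ 0; add g_3 = -5x_1 - 49x_2^{3} + 40x_2^{2} + 24x_2 - 10 to the basis.

S(f_1,g_3): lcm = x_1x_2. S = -\tfrac{49}{5}x_2^{4} + 8x_2^{3} + \tfrac{59}{5}x_2^{2} - 5x_2 - 5.
  leading term x_2^{4}: no divisor's leading term divides it; move -\tfrac{49}{5}x_2^{4} to the remainder.
  leading term x_2^{3}: no divisor's leading term divides it; move 8x_2^{3} to the remainder.
  leading term x_2^{2}: no divisor's leading term divides it; move \tfrac{59}{5}x_2^{2} to the remainder.
  leading term x_2: no divisor's leading term divides it; move -5x_2 to the remainder.
  leading term 1: no divisor's leading term divides it; move -5 to the remainder.
  remainder -\tfrac{49}{5}x_2^{4} + 8x_2^{3} + \tfrac{59}{5}x_2^{2} - 5x_2 - 5 ≠ 0; add g_4 = -\tfrac{49}{5}x_2^{4} + 8x_2^{3} + \tfrac{59}{5}x_2^{2} - 5x_2 - 5 to the basis.

The other S-polynomials (S(f_2,g_3), S(f_1,g_4), S(f_2,g_4), S(g_3,g_4)) all reduce to 0 modulo the current basis, so we have a Gröbner basis.
Inter-reduce: drop elements whose leading term is divisible by another's, tail-reduce, and make monic.
Reduced Gröbner basis: {x_1 + \tfrac{49}{5}x_2^{3} - 8x_2^{2} - \tfrac{24}{5}x_2 + 2, x_2^{4} - \tfrac{40}{49}x_2^{3} - \tfrac{59}{49}x_2^{2} + \tfrac{25}{49}x_2 + \tfrac{25}{49}}.

Buchberger on the second generating set:
h_1 = 4x_1^{2} - x_1x_2 - 4x_1 - 7x_2^{2} - 17x_2 + 25, LT = x_1^{2}.
h_2 = 5x_1^{2} - 5x_1 - 25x_2 + 25, LT = x_1^{2}.

S(h_1,h_2): lcm = x_1^{2}. S = -\tfrac{1}{4}x_1x_2 - \tfrac{7}{4}x_2^{2} + \tfrac{3}{4}x_2 + \tfrac{5}{4}.
  leading term x_1x_2: no divisor's leading term divides it; move -\tfrac{1}{4}x_1x_2 to the remainder.
  leading term x_2^{2}: no divisor's leading term divides it; move -\tfrac{7}{4}x_2^{2} to the remainder.
  leading term x_2: no divisor's leading term divides it; move \tfrac{3}{4}x_2 to the remainder.
  leading term 1: no divisor's leading term divides it; move \tfrac{5}{4} to the remainder.
  remainder -\tfrac{1}{4}x_1x_2 - \tfrac{7}{4}x_2^{2} + \tfrac{3}{4}x_2 + \tfrac{5}{4} ≠ 0; add k_3 = -\tfrac{1}{4}x_1x_2 - \tfrac{7}{4}x_2^{2} + \tfrac{3}{4}x_2 + \tfrac{5}{4} to the basis.

S(h_1,k_3): lcm = x_1^{2}x_2. S = -\tfrac{29}{4}x_1x_2^{2} + 2x_1x_2 + 5x_1 - \tfrac{7}{4}x_2^{3} - \tfrac{17}{4}x_2^{2} + \tfrac{25}{4}x_2.
  leading term x_1x_2^{2}: subtract (29x_2)·k_3 from -\tfrac{29}{4}x_1x_2^{2} + 2x_1x_2 + 5x_1 - \tfrac{7}{4}x_2^{3} - \tfrac{17}{4}x_2^{2} + \tfrac{25}{4}x_2 → 2x_1x_2 + 5x_1 + 49x_2^{3} - 26x_2^{2} - 30x_2
  leading term x_1x_2: subtract (-8)·k_3 from 2x_1x_2 + 5x_1 + 49x_2^{3} - 26x_2^{2} - 30x_2 → 5x_1 + 49x_2^{3} - 40x_2^{2} - 24x_2 + 10
  leading term x_1: no divisor's leading term divides it; move 5x_1 to the remainder.
  leading term x_2^{3}: no divisor's leading term divides it; move 49x_2^{3} to the remainder.
  leading term x_2^{2}: no divisor's leading term divides it; move -40x_2^{2} to the remainder.
  leading term x_2: no divisor's leading term divides it; move -24x_2 to the remainder.
  leading term 1: no divisor's leading term divides it; move 10 to the remainder.
  remainder 5x_1 + 49x_2^{3} - 40x_2^{2} - 24x_2 + 10 ≠ 0; add k_4 = 5x_1 + 49x_2^{3} - 40x_2^{2} - 24x_2 + 10 to the basis.

S(h_1,k_4): lcm = x_1^{2}. S = -\tfrac{49}{5}x_1x_2^{3} + 8x_1x_2^{2} + \tfrac{91}{20}x_1x_2 - 3x_1 - \tfrac{7}{4}x_2^{2} - \tfrac{17}{4}x_2 + \tfrac{25}{4}.
  leading term x_1x_2^{3}: subtract (\tfrac{196}{5}x_2^{2})·k_3 from -\tfrac{49}{5}x_1x_2^{3} + 8x_1x_2^{2} + \tfrac{91}{20}x_1x_2 - 3x_1 - \tfrac{7}{4}x_2^{2} - \tfrac{17}{4}x_2 + \tfrac{25}{4} → 8x_1x_2^{2} + \tfrac{91}{20}x_1x_2 - 3x_1 + \tfrac{343}{5}x_2^{4} - \tfrac{147}{5}x_2^{3} - \tfrac{203}{4}x_2^{2} - \tfrac{17}{4}x_2 + \tfrac{25}{4}
  leading term x_1x_2^{2}: subtract (-32x_2)·k_3 from 8x_1x_2^{2} + \tfrac{91}{20}x_1x_2 - 3x_1 + \tfrac{343}{5}x_2^{4} - \tfrac{147}{5}x_2^{3} - \tfrac{203}{4}x_2^{2} - \tfrac{17}{4}x_2 + \tfrac{25}{4} → \tfrac{91}{20}x_1x_2 - 3x_1 + \tfrac{343}{5}x_2^{4} - \tfrac{427}{5}x_2^{3} - \tfrac{107}{4}x_2^{2} + \tfrac{143}{4}x_2 + \tfrac{25}{4}
  leading term x_1x_2: subtract (-\tfrac{91}{5})·k_3 from \tfrac{91}{20}x_1x_2 - 3x_1 + \tfrac{343}{5}x_2^{4} - \tfrac{427}{5}x_2^{3} - \tfrac{107}{4}x_2^{2} + \tfrac{143}{4}x_2 + \tfrac{25}{4} → -3x_1 + \tfrac{343}{5}x_2^{4} - \tfrac{427}{5}x_2^{3} - \tfrac{293}{5}x_2^{2} + \tfrac{247}{5}x_2 + 29
  leading term x_1: subtract (-\tfrac{3}{5})·k_4 from -3x_1 + \tfrac{343}{5}x_2^{4} - \tfrac{427}{5}x_2^{3} - \tfrac{293}{5}x_2^{2} + \tfrac{247}{5}x_2 + 29 → \tfrac{343}{5}x_2^{4} - 56x_2^{3} - \tfrac{413}{5}x_2^{2} + 35x_2 + 35
  leading term x_2^{4}: no divisor's leading term divides it; move \tfrac{343}{5}x_2^{4} to the remainder.
  leading term x_2^{3}: no divisor's leading term divides it; move -56x_2^{3} to the remainder.
  leading term x_2^{2}: no divisor's leading term divides it; move -\tfrac{413}{5}x_2^{2} to the remainder.
  leading term x_2: no divisor's leading term divides it; move 35x_2 to the remainder.
  leading term 1: no divisor's leading term divides it; move 35 to the remainder.
  remainder \tfrac{343}{5}x_2^{4} - 56x_2^{3} - \tfrac{413}{5}x_2^{2} + 35x_2 + 35 ≠ 0; add k_5 = \tfrac{343}{5}x_2^{4} - 56x_2^{3} - \tfrac{413}{5}x_2^{2} + 35x_2 + 35 to the basis.

The other S-polynomials (S(h_2,k_3), S(h_2,k_4), S(k_3,k_4), S(h_1,k_5), S(h_2,k_5), S(k_3,k_5), S(k_4,k_5)) all reduce to 0 modulo the current basis, so we have a Gröbner basis.
Inter-reduce: drop elements whose leading term is divisible by another's, tail-reduce, and make monic.
Reduced Gröbner basis: {x_1 + \tfrac{49}{5}x_2^{3} - 8x_2^{2} - \tfrac{24}{5}x_2 + 2, x_2^{4} - \tfrac{40}{49}x_2^{3} - \tfrac{59}{49}x_2^{2} + \tfrac{25}{49}x_2 + \tfrac{25}{49}}.

These coincide, so the ideals are equal.

Yes, the ideals are equal.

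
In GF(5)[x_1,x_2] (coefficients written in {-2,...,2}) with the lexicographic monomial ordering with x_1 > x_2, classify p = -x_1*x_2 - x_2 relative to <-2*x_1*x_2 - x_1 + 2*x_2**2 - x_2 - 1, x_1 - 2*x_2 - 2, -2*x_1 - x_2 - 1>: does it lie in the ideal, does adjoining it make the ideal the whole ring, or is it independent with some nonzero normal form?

First compute the reduced Gröbner basis of I by Buchberger's algorithm.
f_1 = -2*x_1*x_2 - x_1 + 2*x_2**2 - x_2 - 1, LT = x_1*x_2.
f_2 = x_1 - 2*x_2 - 2, LT = x_1.
f_3 = -2*x_1 - x_2 - 1, LT = x_1.

S(f_1,f_2): lcm = x_1*x_2. S = -2*x_1 + x_2**2 - 2.
  leading term x_1: subtract (-2)·f_2 from -2*x_1 + x_2**2 - 2 → x_2**2 + x_2 - 1
  leading term x_2**2: no divisor's leading term divides it; move x_2**2 to the remainder.
  leading term x_2: no divisor's leading term divides it; move x_2 to the remainder.
  leading term 1: no divisor's leading term divides it; move -1 to the remainder.
  remainder x_2**2 + x_2 - 1 ≠ 0; add h_4 = x_2**2 + x_2 - 1 to the basis.

The other S-polynomials (S(f_1,f_3), S(f_2,f_3), S(f_1,h_4), S(f_2,h_4), S(f_3,h_4)) all reduce to 0 modulo the current basis, so we have a Gröbner basis.
Inter-reduce: drop elements whose leading term is divisible by another's, tail-reduce, and make monic.
Reduced Gröbner basis: {x_1 - 2*x_2 - 2, x_2**2 + x_2 - 1}.
Label its elements g_1 = x_1 - 2*x_2 - 2, g_2 = x_2**2 + x_2 - 1.

Reduce p = -x_1*x_2 - x_2 modulo G:
  leading term x_1*x_2: subtract (-x_2)·g_1 from -x_1*x_2 - x_2 → -2*x_2**2 + 2*x_2
  leading term x_2**2: subtract (-2)·g_2 from -2*x_2**2 + 2*x_2 → -x_2 - 2
  leading term x_2: no divisor's leading term divides it; move -x_2 to the remainder.
  leading term 1: no divisor's leading term divides it; move -2 to the remainder.
  normal form = -x_2 - 2.
The normal form is nonzero, so p ∉ I. Since p minus its normal form lies in I, I + (p) = I + (r) where r = -x_2 - 2; decide whether this ideal is the whole ring.
Run Buchberger on G together with r (pairs among the g_i already reduce to 0 since G is a Gröbner basis):
g_1 = x_1 - 2*x_2 - 2, LT = x_1.
g_2 = x_2**2 + x_2 - 1, LT = x_2**2.
r = -x_2 - 2, LT = x_2.

S(g_2,r): lcm = x_2**2. S = -x_2 - 1.
  leading term x_2: subtract (1)·r from -x_2 - 1 → 1
  leading term 1: no divisor's leading term divides it; move 1 to the remainder.
  remainder 1 ≠ 0; add m_4 = 1 to the basis.

The other S-polynomials (S(g_1,g_2), S(g_1,r), S(g_1,m_4), S(g_2,m_4), S(r,m_4)) all reduce to 0 modulo the current basis, so we have a Gröbner basis.
Inter-reduce: drop elements whose leading term is divisible by another's, tail-reduce, and make monic.
Reduced Gröbner basis: {1}.
The reduced Gröbner basis of I + (p) is {1}: the ideal is the whole ring, so the enlarged system has no common solution — adjoining p is inconsistent.

Adjoining -x_1*x_2 - x_2 makes the ideal the whole ring: the system is inconsistent.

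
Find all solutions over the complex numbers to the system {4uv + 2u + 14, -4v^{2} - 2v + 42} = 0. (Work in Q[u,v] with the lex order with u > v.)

Compute a lex Gröbner basis by Buchberger's algorithm.
f_1 = 4uv + 2u + 14, LT = uv.
f_2 = -4v^{2} - 2v + 42, LT = v^{2}.

S(f_1,f_2): lcm = uv^{2}. S = \tfrac{21}{2}u + \tfrac{7}{2}v.
  leading term u: no divisor's leading term divides it; move \tfrac{21}{2}u to the remainder.
  leading term v: no divisor's leading term divides it; move \tfrac{7}{2}v to the remainder.
  remainder \tfrac{21}{2}u + \tfrac{7}{2}v ≠ 0; add h_3 = \tfrac{21}{2}u + \tfrac{7}{2}v to the basis.

The other S-polynomials (S(f_1,h_3), S(f_2,h_3)) all reduce to 0 modulo the current basis, so we have a Gröbner basis.
Inter-reduce: drop elements whose leading term is divisible by another's, tail-reduce, and make monic.
Reduced Gröbner basis: {u + \tfrac{1}{3}v, v^{2} + \tfrac{1}{2}v - \tfrac{21}{2}}.

The lex basis is triangular: the last element involves only v. Solving v^{2} + \tfrac{1}{2}v - \tfrac{21}{2} = 0 gives v ∈ {-7/2, 3}; substituting each value into the earlier elements determines the remaining variables.
  v = -7/2: the earlier basis element becomes u - \tfrac{7}{6} = 0, giving u = 7/6 — point (7/6, -7/2).
  v = 3: the earlier basis element becomes u + 1 = 0, giving u = -1 — point (-1, 3).
Each listed point satisfies every original equation (direct substitution).

{(7/6, -7/2), (-1, 3)}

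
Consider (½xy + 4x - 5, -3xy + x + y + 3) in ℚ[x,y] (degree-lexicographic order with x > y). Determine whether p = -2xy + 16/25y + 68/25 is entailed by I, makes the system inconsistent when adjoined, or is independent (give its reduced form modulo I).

-2xy + 16/25y + 68/25 lies in I (it reduces to 0).

First compute the reduced Gröbner basis of I by Buchberger's algorithm.
f_1 = ½xy + 4x - 5, LT = xy.
f_2 = -3xy + x + y + 3, LT = xy.

S(f_1,f_2): lcm = xy. S = 25/3x + ⅓y - 9.
  leading term x: no divisor's leading term divides it; move 25/3x to the remainder.
  leading term y: no divisor's leading term divides it; move ⅓y to the remainder.
  leading term 1: no divisor's leading term divides it; move -9 to the remainder.
  remainder 25/3x + ⅓y - 9 ≠ 0; add h_3 = 25/3x + ⅓y - 9 to the basis.

S(f_1,h_3): lcm = xy. S = -1/25y² + 8x + 27/25y - 10.
  leading term y²: no divisor's leading term divides it; move -1/25y² to the remainder.
  leading term x: subtract (24/25)·h_3 from 8x + 27/25y - 10 → 19/25y - 34/25
  leading term y: no divisor's leading term divides it; move 19/25y to the remainder.
  leading term 1: no divisor's leading term divides it; move -34/25 to the remainder.
  remainder -1/25y² + 19/25y - 34/25 ≠ 0; add h_4 = -1/25y² + 19/25y - 34/25 to the basis.

The other S-polynomials (S(f_2,h_3), S(f_1,h_4), S(f_2,h_4), S(h_3,h_4)) all reduce to 0 modulo the current basis, so we have a Gröbner basis.
Inter-reduce: drop elements whose leading term is divisible by another's, tail-reduce, and make monic.
Reduced Gröbner basis: {y² - 19y + 34, x + 1/25y - 27/25}.
Label its elements g_1 = y² - 19y + 34, g_2 = x + 1/25y - 27/25.

Reduce p = -2xy + 16/25y + 68/25 modulo G:
  leading term xy: subtract (-2y)·g_2 from -2xy + 16/25y + 68/25 → 2/25y² - 38/25y + 68/25
  leading term y²: subtract (2/25)·g_1 from 2/25y² - 38/25y + 68/25 → 0
  normal form = 0.
Since the normal form is 0, p ∈ I.

Ideal membership is decidable via reduction modulo a Gröbner basis.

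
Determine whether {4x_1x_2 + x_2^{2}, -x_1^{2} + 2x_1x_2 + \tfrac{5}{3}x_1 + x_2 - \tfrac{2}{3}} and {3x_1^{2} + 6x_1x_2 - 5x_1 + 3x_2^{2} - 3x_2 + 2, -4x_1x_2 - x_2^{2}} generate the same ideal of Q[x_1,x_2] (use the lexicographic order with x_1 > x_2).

Yes, the ideals are equal.

For a fixed monomial order, each ideal has a unique reduced Gröbner basis; comparing bases decides equality.
Buchberger on the first generating set:
f_1 = 4x_1x_2 + x_2^{2}, LT = x_1x_2.
f_2 = -x_1^{2} + 2x_1x_2 + \tfrac{5}{3}x_1 + x_2 - \tfrac{2}{3}, LT = x_1^{2}.

S(f_1,f_2): lcm = x_1^{2}x_2. S = \tfrac{9}{4}x_1x_2^{2} + \tfrac{5}{3}x_1x_2 + x_2^{2} - \tfrac{2}{3}x_2.
  leading term x_1x_2^{2}: subtract (\tfrac{9}{16}x_2)·f_1 from \tfrac{9}{4}x_1x_2^{2} + \tfrac{5}{3}x_1x_2 + x_2^{2} - \tfrac{2}{3}x_2 → \tfrac{5}{3}x_1x_2 - \tfrac{9}{16}x_2^{3} + x_2^{2} - \tfrac{2}{3}x_2
  leading term x_1x_2: subtract (\tfrac{5}{12})·f_1 from \tfrac{5}{3}x_1x_2 - \tfrac{9}{16}x_2^{3} + x_2^{2} - \tfrac{2}{3}x_2 → -\tfrac{9}{16}x_2^{3} + \tfrac{7}{12}x_2^{2} - \tfrac{2}{3}x_2
  leading term x_2^{3}: no divisor's leading term divides it; move -\tfrac{9}{16}x_2^{3} to the remainder.
  leading term x_2^{2}: no divisor's leading term divides it; move \tfrac{7}{12}x_2^{2} to the remainder.
  leading term x_2: no divisor's leading term divides it; move -\tfrac{2}{3}x_2 to the remainder.
  remainder -\tfrac{9}{16}x_2^{3} + \tfrac{7}{12}x_2^{2} - \tfrac{2}{3}x_2 ≠ 0; add g_3 = -\tfrac{9}{16}x_2^{3} + \tfrac{7}{12}x_2^{2} - \tfrac{2}{3}x_2 to the basis.

The other S-polynomials (S(f_1,g_3), S(f_2,g_3)) all reduce to 0 modulo the current basis, so we have a Gröbner basis.
Inter-reduce: drop elements whose leading term is divisible by another's, tail-reduce, and make monic.
Reduced Gröbner basis: {x_1^{2} - \tfrac{5}{3}x_1 + \tfrac{1}{2}x_2^{2} - x_2 + \tfrac{2}{3}, x_1x_2 + \tfrac{1}{4}x_2^{2}, x_2^{3} - \tfrac{28}{27}x_2^{2} + \tfrac{32}{27}x_2}.

Buchberger on the second generating set:
h_1 = 3x_1^{2} + 6x_1x_2 - 5x_1 + 3x_2^{2} - 3x_2 + 2, LT = x_1^{2}.
h_2 = -4x_1x_2 - x_2^{2}, LT = x_1x_2.

S(h_1,h_2): lcm = x_1^{2}x_2. S = \tfrac{7}{4}x_1x_2^{2} - \tfrac{5}{3}x_1x_2 + x_2^{3} - x_2^{2} + \tfrac{2}{3}x_2.
  leading term x_1x_2^{2}: subtract (-\tfrac{7}{16}x_2)·h_2 from \tfrac{7}{4}x_1x_2^{2} - \tfrac{5}{3}x_1x_2 + x_2^{3} - x_2^{2} + \tfrac{2}{3}x_2 → -\tfrac{5}{3}x_1x_2 + \tfrac{9}{16}x_2^{3} - x_2^{2} + \tfrac{2}{3}x_2
  leading term x_1x_2: subtract (\tfrac{5}{12})·h_2 from -\tfrac{5}{3}x_1x_2 + \tfrac{9}{16}x_2^{3} - x_2^{2} + \tfrac{2}{3}x_2 → \tfrac{9}{16}x_2^{3} - \tfrac{7}{12}x_2^{2} + \tfrac{2}{3}x_2
  leading term x_2^{3}: no divisor's leading term divides it; move \tfrac{9}{16}x_2^{3} to the remainder.
  leading term x_2^{2}: no divisor's leading term divides it; move -\tfrac{7}{12}x_2^{2} to the remainder.
  leading term x_2: no divisor's leading term divides it; move \tfrac{2}{3}x_2 to the remainder.
  remainder \tfrac{9}{16}x_2^{3} - \tfrac{7}{12}x_2^{2} + \tfrac{2}{3}x_2 ≠ 0; add k_3 = \tfrac{9}{16}x_2^{3} - \tfrac{7}{12}x_2^{2} + \tfrac{2}{3}x_2 to the basis.

The other S-polynomials (S(h_1,k_3), S(h_2,k_3)) all reduce to 0 modulo the current basis, so we have a Gröbner basis.
Inter-reduce: drop elements whose leading term is divisible by another's, tail-reduce, and make monic.
Reduced Gröbner basis: {x_1^{2} - \tfrac{5}{3}x_1 + \tfrac{1}{2}x_2^{2} - x_2 + \tfrac{2}{3}, x_1x_2 + \tfrac{1}{4}x_2^{2}, x_2^{3} - \tfrac{28}{27}x_2^{2} + \tfrac{32}{27}x_2}.

The two bases agree; hence the ideals are identical.
The same test decides containment: I ⊆ J iff every generator of I reduces to 0 modulo a Gröbner basis of J.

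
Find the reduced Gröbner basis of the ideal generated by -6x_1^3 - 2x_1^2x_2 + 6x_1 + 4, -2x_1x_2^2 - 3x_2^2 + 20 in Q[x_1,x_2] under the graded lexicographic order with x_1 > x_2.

f_1 = -6x_1^3 - 2x_1^2x_2 + 6x_1 + 4, LT = x_1^3.
f_2 = -2x_1x_2^2 - 3x_2^2 + 20, LT = x_1x_2^2.

S(f_1,f_2): lcm = x_1^3x_2^2. S = 1/3x_1^2x_2^3 - 3/2x_1^2x_2^2 - x_1x_2^2 + 10x_1^2 - 2/3x_2^2.
  leading term x_1^2x_2^3: subtract (-1/6x_1x_2)·f_2 from 1/3x_1^2x_2^3 - 3/2x_1^2x_2^2 - x_1x_2^2 + 10x_1^2 - 2/3x_2^2 → -3/2x_1^2x_2^2 - 1/2x_1x_2^3 - x_1x_2^2 + 10x_1^2 + 10/3x_1x_2 - 2/3x_2^2
  leading term x_1^2x_2^2: subtract (3/4x_1)·f_2 from -3/2x_1^2x_2^2 - 1/2x_1x_2^3 - x_1x_2^2 + 10x_1^2 + 10/3x_1x_2 - 2/3x_2^2 → -1/2x_1x_2^3 + 5/4x_1x_2^2 + 10x_1^2 + 10/3x_1x_2 - 2/3x_2^2 - 15x_1
  leading term x_1x_2^3: subtract (1/4x_2)·f_2 from -1/2x_1x_2^3 + 5/4x_1x_2^2 + 10x_1^2 + 10/3x_1x_2 - 2/3x_2^2 - 15x_1 → 5/4x_1x_2^2 + 3/4x_2^3 + 10x_1^2 + 10/3x_1x_2 - 2/3x_2^2 - 15x_1 - 5x_2
  leading term x_1x_2^2: subtract (-5/8)·f_2 from 5/4x_1x_2^2 + 3/4x_2^3 + 10x_1^2 + 10/3x_1x_2 - 2/3x_2^2 - 15x_1 - 5x_2 → 3/4x_2^3 + 10x_1^2 + 10/3x_1x_2 - 61/24x_2^2 - 15x_1 - 5x_2 + 25/2
  leading term x_2^3: no divisor's leading term divides it; move 3/4x_2^3 to the remainder.
  leading term x_1^2: no divisor's leading term divides it; move 10x_1^2 to the remainder.
  leading term x_1x_2: no divisor's leading term divides it; move 10/3x_1x_2 to the remainder.
  leading term x_2^2: no divisor's leading term divides it; move -61/24x_2^2 to the remainder.
  leading term x_1: no divisor's leading term divides it; move -15x_1 to the remainder.
  leading term x_2: no divisor's leading term divides it; move -5x_2 to the remainder.
  leading term 1: no divisor's leading term divides it; move 25/2 to the remainder.
  remainder 3/4x_2^3 + 10x_1^2 + 10/3x_1x_2 - 61/24x_2^2 - 15x_1 - 5x_2 + 25/2 ≠ 0; add g_3 = 3/4x_2^3 + 10x_1^2 + 10/3x_1x_2 - 61/24x_2^2 - 15x_1 - 5x_2 + 25/2 to the basis.

The other S-polynomials (S(f_1,g_3), S(f_2,g_3)) all reduce to 0 modulo the current basis, so we have a Gröbner basis.

G = {x_1^3 + 1/3x_1^2x_2 - x_1 - 2/3, x_1x_2^2 + 3/2x_2^2 - 10, x_2^3 + 40/3x_1^2 + 40/9x_1x_2 - 61/18x_2^2 - 20x_1 - 20/3x_2 + 50/3}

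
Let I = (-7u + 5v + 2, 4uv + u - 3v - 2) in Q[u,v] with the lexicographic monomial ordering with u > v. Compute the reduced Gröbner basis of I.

f_1 = -7u + 5v + 2, LT = u.
f_2 = 4uv + u - 3v - 2, LT = uv.

S(f_1,f_2): lcm = uv. S = -\tfrac{1}{4}u - \tfrac{5}{7}v^{2} + \tfrac{13}{28}v + \tfrac{1}{2}.
  reduce S modulo (f_1, f_2):
  remainder -\tfrac{5}{7}v^{2} + \tfrac{2}{7}v + \tfrac{3}{7} ≠ 0; add g_3 = -\tfrac{5}{7}v^{2} + \tfrac{2}{7}v + \tfrac{3}{7} to the basis.

The other S-polynomials (S(f_1,g_3), S(f_2,g_3)) all reduce to 0 modulo the current basis, so we have a Gröbner basis.
Inter-reduce: drop elements whose leading term is divisible by another's, tail-reduce, and make monic.

G = {u - \tfrac{5}{7}v - \tfrac{2}{7}, v^{2} - \tfrac{2}{5}v - \tfrac{3}{5}}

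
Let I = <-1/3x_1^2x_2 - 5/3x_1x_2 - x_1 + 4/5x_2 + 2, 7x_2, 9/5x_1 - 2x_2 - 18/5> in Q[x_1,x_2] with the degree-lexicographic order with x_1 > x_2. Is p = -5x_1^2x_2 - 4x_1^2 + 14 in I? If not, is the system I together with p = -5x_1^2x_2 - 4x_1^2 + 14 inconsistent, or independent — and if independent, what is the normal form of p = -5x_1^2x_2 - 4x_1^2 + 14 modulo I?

First compute the reduced Gröbner basis of I by Buchberger's algorithm.
f_1 = -1/3x_1^2x_2 - 5/3x_1x_2 - x_1 + 4/5x_2 + 2, LT = x_1^2x_2.
f_2 = 7x_2, LT = x_2.
f_3 = 9/5x_1 - 2x_2 - 18/5, LT = x_1.

The S-polynomials (S(f_1,f_2), S(f_1,f_3), S(f_2,f_3)) all reduce to 0 modulo the current basis, so we have a Gröbner basis.
Inter-reduce: drop elements whose leading term is divisible by another's, tail-reduce, and make monic.
Reduced Gröbner basis: {x_1 - 2, x_2}.
Label its elements g_1 = x_1 - 2, g_2 = x_2.

Reduce p = -5x_1^2x_2 - 4x_1^2 + 14 modulo G:
  leading term x_1^2x_2: subtract (-5x_1x_2)·g_1 from -5x_1^2x_2 - 4x_1^2 + 14 → -4x_1^2 - 10x_1x_2 + 14
  leading term x_1^2: subtract (-4x_1)·g_1 from -4x_1^2 - 10x_1x_2 + 14 → -10x_1x_2 - 8x_1 + 14
  leading term x_1x_2: subtract (-10x_2)·g_1 from -10x_1x_2 - 8x_1 + 14 → -8x_1 - 20x_2 + 14
  leading term x_1: subtract (-8)·g_1 from -8x_1 - 20x_2 + 14 → -20x_2 - 2
  leading term x_2: subtract (-20)·g_2 from -20x_2 - 2 → -2
  leading term 1: no divisor's leading term divides it; move -2 to the remainder.
  normal form = -2.
The normal form is nonzero, so p ∉ I. Since p minus its normal form lies in I, I + (p) = I + (r) where r = -2; decide whether this ideal is the whole ring.
Here r = -2 is a nonzero constant, hence a unit: 1 ∈ I + (p), the Gröbner basis of I + (p) is {1}, and the enlarged system has no common solution — adjoining p is inconsistent.

Adjoining -5x_1^2x_2 - 4x_1^2 + 14 makes the ideal the whole ring: the system is inconsistent.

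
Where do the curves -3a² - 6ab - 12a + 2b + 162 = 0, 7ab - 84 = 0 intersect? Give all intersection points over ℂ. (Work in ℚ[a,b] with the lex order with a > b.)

Compute a lex Gröbner basis by Buchberger's algorithm.
f_1 = -3a² - 6ab - 12a + 2b + 162, LT = a².
f_2 = 7ab - 84, LT = ab.

S(f_1,f_2): lcm = a²b. S = 2ab² + 4ab + 12a - ⅔b² - 54b.
  reduce S modulo (f_1, f_2):
  remainder 12a - ⅔b² - 30b + 48 ≠ 0; add h_3 = 12a - ⅔b² - 30b + 48 to the basis.

S(f_2,h_3): lcm = ab. S = 1/18b³ + 5/2b² - 4b - 12.
  reduce S modulo (f_1, f_2, h_3):
  remainder 1/18b³ + 5/2b² - 4b - 12 ≠ 0; add h_4 = 1/18b³ + 5/2b² - 4b - 12 to the basis.

The other S-polynomials (S(f_1,h_3), S(f_1,h_4), S(f_2,h_4), S(h_3,h_4)) all reduce to 0 modulo the current basis, so we have a Gröbner basis.
Inter-reduce: drop elements whose leading term is divisible by another's, tail-reduce, and make monic.
Reduced Gröbner basis: {a - 1/18b² - 5/2b + 4, b³ + 45b² - 72b - 216}.

A lex Gröbner basis eliminates variables successively. Here b³ + 45b² - 72b - 216 depends only on b, with roots {3, -24 - 6*sqrt(14), -24 + 6*sqrt(14)}; lifting each root through the earlier basis elements recovers the full solutions.
  b = 3: the earlier basis element becomes a - 4 = 0, giving a = 4 — point (4, 3).
  b = -24 - 6*sqrt(14): the earlier basis element becomes a - sqrt(14) + 4 = 0, giving a = -4 + sqrt(14) — point (-4 + sqrt(14), -24 - 6*sqrt(14)).
  b = -24 + 6*sqrt(14): the earlier basis element becomes a + sqrt(14) + 4 = 0, giving a = -4 - sqrt(14) — point (-4 - sqrt(14), -24 + 6*sqrt(14)).

{(4, 3), (-4 + sqrt(14), -24 - 6*sqrt(14)), (-4 - sqrt(14), -24 + 6*sqrt(14))}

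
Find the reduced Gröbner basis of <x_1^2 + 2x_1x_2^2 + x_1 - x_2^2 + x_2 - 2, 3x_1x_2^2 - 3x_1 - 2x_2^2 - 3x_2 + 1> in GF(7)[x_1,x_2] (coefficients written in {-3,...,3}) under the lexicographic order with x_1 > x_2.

f_1 = x_1^2 + 2x_1x_2^2 + x_1 - x_2^2 + x_2 - 2, LT = x_1^2.
f_2 = 3x_1x_2^2 - 3x_1 - 2x_2^2 - 3x_2 + 1, LT = x_1x_2^2.

S(f_1,f_2): lcm = x_1^2x_2^2. S = x_1^2 + 2x_1x_2^4 - 3x_1x_2^2 + x_1x_2 + 2x_1 - x_2^4 + x_2^3 - 2x_2^2.
  leading term x_1^2: subtract (1)·f_1 from x_1^2 + 2x_1x_2^4 - 3x_1x_2^2 + x_1x_2 + 2x_1 - x_2^4 + x_2^3 - 2x_2^2 → 2x_1x_2^4 + 2x_1x_2^2 + x_1x_2 + x_1 - x_2^4 + x_2^3 - x_2^2 - x_2 + 2
  leading term x_1x_2^4: subtract (3x_2^2)·f_2 from 2x_1x_2^4 + 2x_1x_2^2 + x_1x_2 + x_1 - x_2^4 + x_2^3 - x_2^2 - x_2 + 2 → -3x_1x_2^2 + x_1x_2 + x_1 - 2x_2^4 + 3x_2^3 + 3x_2^2 - x_2 + 2
  leading term x_1x_2^2: subtract (-1)·f_2 from -3x_1x_2^2 + x_1x_2 + x_1 - 2x_2^4 + 3x_2^3 + 3x_2^2 - x_2 + 2 → x_1x_2 - 2x_1 - 2x_2^4 + 3x_2^3 + x_2^2 + 3x_2 + 3
  leading term x_1x_2: no divisor's leading term divides it; move x_1x_2 to the remainder.
  leading term x_1: no divisor's leading term divides it; move -2x_1 to the remainder.
  leading term x_2^4: no divisor's leading term divides it; move -2x_2^4 to the remainder.
  leading term x_2^3: no divisor's leading term divides it; move 3x_2^3 to the remainder.
  leading term x_2^2: no divisor's leading term divides it; move x_2^2 to the remainder.
  leading term x_2: no divisor's leading term divides it; move 3x_2 to the remainder.
  leading term 1: no divisor's leading term divides it; move 3 to the remainder.
  remainder x_1x_2 - 2x_1 - 2x_2^4 + 3x_2^3 + x_2^2 + 3x_2 + 3 ≠ 0; add g_3 = x_1x_2 - 2x_1 - 2x_2^4 + 3x_2^3 + x_2^2 + 3x_2 + 3 to the basis.

S(f_2,g_3): lcm = x_1x_2^2. S = 2x_1x_2 - x_1 + 2x_2^5 - 3x_2^4 - x_2^3 + x_2^2 + 3x_2 - 2.
  leading term x_1x_2: subtract (2)·g_3 from 2x_1x_2 - x_1 + 2x_2^5 - 3x_2^4 - x_2^3 + x_2^2 + 3x_2 - 2 → 3x_1 + 2x_2^5 + x_2^4 - x_2^2 - 3x_2 - 1
  leading term x_1: no divisor's leading term divides it; move 3x_1 to the remainder.
  leading term x_2^5: no divisor's leading term divides it; move 2x_2^5 to the remainder.
  leading term x_2^4: no divisor's leading term divides it; move x_2^4 to the remainder.
  leading term x_2^2: no divisor's leading term divides it; move -x_2^2 to the remainder.
  leading term x_2: no divisor's leading term divides it; move -3x_2 to the remainder.
  leading term 1: no divisor's leading term divides it; move -1 to the remainder.
  remainder 3x_1 + 2x_2^5 + x_2^4 - x_2^2 - 3x_2 - 1 ≠ 0; add g_4 = 3x_1 + 2x_2^5 + x_2^4 - x_2^2 - 3x_2 - 1 to the basis.

S(f_2,g_4): lcm = x_1x_2^2. S = -x_1 - 3x_2^7 + 2x_2^6 - 2x_2^4 + x_2^3 + 2x_2^2 - x_2 - 2.
  leading term x_1: subtract (2)·g_4 from -x_1 - 3x_2^7 + 2x_2^6 - 2x_2^4 + x_2^3 + 2x_2^2 - x_2 - 2 → -3x_2^7 + 2x_2^6 + 3x_2^5 + 3x_2^4 + x_2^3 - 3x_2^2 - 2x_2
  leading term x_2^7: no divisor's leading term divides it; move -3x_2^7 to the remainder.
  leading term x_2^6: no divisor's leading term divides it; move 2x_2^6 to the remainder.
  leading term x_2^5: no divisor's leading term divides it; move 3x_2^5 to the remainder.
  leading term x_2^4: no divisor's leading term divides it; move 3x_2^4 to the remainder.
  leading term x_2^3: no divisor's leading term divides it; move x_2^3 to the remainder.
  leading term x_2^2: no divisor's leading term divides it; move -3x_2^2 to the remainder.
  leading term x_2: no divisor's leading term divides it; move -2x_2 to the remainder.
  remainder -3x_2^7 + 2x_2^6 + 3x_2^5 + 3x_2^4 + x_2^3 - 3x_2^2 - 2x_2 ≠ 0; add g_5 = -3x_2^7 + 2x_2^6 + 3x_2^5 + 3x_2^4 + x_2^3 - 3x_2^2 - 2x_2 to the basis.

S(g_3,g_4): lcm = x_1x_2. S = -2x_1 - 3x_2^6 + 2x_2^5 - 2x_2^4 + x_2^3 + 2x_2^2 + x_2 + 3.
  leading term x_1: subtract (-3)·g_4 from -2x_1 - 3x_2^6 + 2x_2^5 - 2x_2^4 + x_2^3 + 2x_2^2 + x_2 + 3 → -3x_2^6 + x_2^5 + x_2^4 + x_2^3 - x_2^2 - x_2
  leading term x_2^6: no divisor's leading term divides it; move -3x_2^6 to the remainder.
  leading term x_2^5: no divisor's leading term divides it; move x_2^5 to the remainder.
  leading term x_2^4: no divisor's leading term divides it; move x_2^4 to the remainder.
  leading term x_2^3: no divisor's leading term divides it; move x_2^3 to the remainder.
  leading term x_2^2: no divisor's leading term divides it; move -x_2^2 to the remainder.
  leading term x_2: no divisor's leading term divides it; move -x_2 to the remainder.
  remainder -3x_2^6 + x_2^5 + x_2^4 + x_2^3 - x_2^2 - x_2 ≠ 0; add g_6 = -3x_2^6 + x_2^5 + x_2^4 + x_2^3 - x_2^2 - x_2 to the basis.

The other S-polynomials (S(f_1,g_3), S(f_1,g_4), S(f_1,g_5), S(f_2,g_5), S(g_3,g_5), S(g_4,g_5), S(f_1,g_6), S(f_2,g_6), S(g_3,g_6), S(g_4,g_6), S(g_5,g_6)) all reduce to 0 modulo the current basis, so we have a Gröbner basis.
Inter-reduce: drop elements whose leading term is divisible by another's, tail-reduce, and make monic.

G = {x_1 + 3x_2^5 - 2x_2^4 + 2x_2^2 - x_2 + 2, x_2^6 + 2x_2^5 + 2x_2^4 + 2x_2^3 - 2x_2^2 - 2x_2}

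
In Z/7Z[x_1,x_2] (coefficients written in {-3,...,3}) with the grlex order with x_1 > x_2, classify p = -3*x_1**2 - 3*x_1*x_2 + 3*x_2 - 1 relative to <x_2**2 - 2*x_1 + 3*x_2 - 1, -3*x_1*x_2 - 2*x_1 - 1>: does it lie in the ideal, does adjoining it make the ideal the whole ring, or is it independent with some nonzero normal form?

First compute the reduced Gröbner basis of I by Buchberger's algorithm.
f_1 = x_2**2 - 2*x_1 + 3*x_2 - 1, LT = x_2**2.
f_2 = -3*x_1*x_2 - 2*x_1 - 1, LT = x_1*x_2.

S(f_1,f_2): lcm = x_1*x_2**2. S = -2*x_1**2 - x_1 + 2*x_2.
  reduce S modulo (f_1, f_2):
  remainder -2*x_1**2 - x_1 + 2*x_2 ≠ 0; add h_3 = -2*x_1**2 - x_1 + 2*x_2 to the basis.

The other S-polynomials (S(f_1,h_3), S(f_2,h_3)) all reduce to 0 modulo the current basis, so we have a Gröbner basis.
Inter-reduce: drop elements whose leading term is divisible by another's, tail-reduce, and make monic.
Reduced Gröbner basis: {x_1**2 - 3*x_1 - x_2, x_1*x_2 + 3*x_1 - 2, x_2**2 - 2*x_1 + 3*x_2 - 1}.
Label its elements g_1 = x_1**2 - 3*x_1 - x_2, g_2 = x_1*x_2 + 3*x_1 - 2, g_3 = x_2**2 - 2*x_1 + 3*x_2 - 1.

Reduce p = -3*x_1**2 - 3*x_1*x_2 + 3*x_2 - 1 modulo G:
  leading term x_1**2: subtract (-3)·g_1 from -3*x_1**2 - 3*x_1*x_2 + 3*x_2 - 1 → -3*x_1*x_2 - 2*x_1 - 1
  leading term x_1*x_2: subtract (-3)·g_2 from -3*x_1*x_2 - 2*x_1 - 1 → 0
  normal form = 0.
Since the normal form is 0, p ∈ I.

-3*x_1**2 - 3*x_1*x_2 + 3*x_2 - 1 lies in I (it reduces to 0).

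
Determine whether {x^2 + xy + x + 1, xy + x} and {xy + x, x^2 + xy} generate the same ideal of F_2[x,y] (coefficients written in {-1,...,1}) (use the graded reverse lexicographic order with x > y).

Two ideals are equal iff their reduced Gröbner bases coincide (the reduced basis is unique for a fixed ordering).
Buchberger on the first generating set:
f_1 = x^2 + xy + x + 1, LT = x^2.
f_2 = xy + x, LT = xy.

S(f_1,f_2): lcm = x^2y. S = xy^2 + x^2 + xy + y.
  leading term xy^2: subtract (y)·f_2 from xy^2 + x^2 + xy + y → x^2 + y
  leading term x^2: subtract (1)·f_1 from x^2 + y → xy + x + y + 1
  leading term xy: subtract (1)·f_2 from xy + x + y + 1 → y + 1
  leading term y: no divisor's leading term divides it; move y to the remainder.
  leading term 1: no divisor's leading term divides it; move 1 to the remainder.
  remainder y + 1 ≠ 0; add g_3 = y + 1 to the basis.

The other S-polynomials (S(f_1,g_3), S(f_2,g_3)) all reduce to 0 modulo the current basis, so we have a Gröbner basis.
Inter-reduce: drop elements whose leading term is divisible by another's, tail-reduce, and make monic.
Reduced Gröbner basis: {x^2 + 1, y + 1}.

Buchberger on the second generating set:
h_1 = xy + x, LT = xy.
h_2 = x^2 + xy, LT = x^2.

The S-polynomials (S(h_1,h_2)) all reduce to 0 modulo the current basis, so we have a Gröbner basis.
Inter-reduce: drop elements whose leading term is divisible by another's, tail-reduce, and make monic.
Reduced Gröbner basis: {x^2 + x, xy + x}.

These differ, so the ideals are not equal.

No, the ideals differ.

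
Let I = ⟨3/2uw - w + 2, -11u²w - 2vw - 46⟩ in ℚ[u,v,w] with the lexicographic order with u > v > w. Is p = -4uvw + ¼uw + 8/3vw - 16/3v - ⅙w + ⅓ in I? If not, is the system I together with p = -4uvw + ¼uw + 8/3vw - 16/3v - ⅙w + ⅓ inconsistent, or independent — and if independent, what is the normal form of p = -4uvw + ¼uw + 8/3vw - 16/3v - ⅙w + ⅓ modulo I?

First compute the reduced Gröbner basis of I by Buchberger's algorithm.
f_1 = 3/2uw - w + 2, LT = uw.
f_2 = -11u²w - 2vw - 46, LT = u²w.

S(f_1,f_2): lcm = u²w. S = -⅔uw + 4/3u - 2/11vw - 46/11.
  leading term uw: subtract (-4/9)·f_1 from -⅔uw + 4/3u - 2/11vw - 46/11 → 4/3u - 2/11vw - 4/9w - 326/99
  leading term u: no divisor's leading term divides it; move 4/3u to the remainder.
  leading term vw: no divisor's leading term divides it; move -2/11vw to the remainder.
  leading term w: no divisor's leading term divides it; move -4/9w to the remainder.
  leading term 1: no divisor's leading term divides it; move -326/99 to the remainder.
  remainder 4/3u - 2/11vw - 4/9w - 326/99 ≠ 0; add h_3 = 4/3u - 2/11vw - 4/9w - 326/99 to the basis.

S(f_1,h_3): lcm = uw. S = 3/22vw² + ⅓w² + 119/66w + 4/3.
  leading term vw²: no divisor's leading term divides it; move 3/22vw² to the remainder.
  leading term w²: no divisor's leading term divides it; move ⅓w² to the remainder.
  leading term w: no divisor's leading term divides it; move 119/66w to the remainder.
  leading term 1: no divisor's leading term divides it; move 4/3 to the remainder.
  remainder 3/22vw² + ⅓w² + 119/66w + 4/3 ≠ 0; add h_4 = 3/22vw² + ⅓w² + 119/66w + 4/3 to the basis.

S(f_2,h_3): lcm = u²w. S = 3/22uvw² + ⅓uw² + 163/66uw + 2/11vw + 46/11.
  leading term uvw²: subtract (1/11vw)·f_1 from 3/22uvw² + ⅓uw² + 163/66uw + 2/11vw + 46/11 → ⅓uw² + 163/66uw + 1/11vw² + 46/11
  leading term uw²: subtract (2/9w)·f_1 from ⅓uw² + 163/66uw + 1/11vw² + 46/11 → 163/66uw + 1/11vw² + 2/9w² - 4/9w + 46/11
  leading term uw: subtract (163/99)·f_1 from 163/66uw + 1/11vw² + 2/9w² - 4/9w + 46/11 → 1/11vw² + 2/9w² + 119/99w + 8/9
  leading term vw²: subtract (⅔)·h_4 from 1/11vw² + 2/9w² + 119/99w + 8/9 → 0
  remainder 0.

S(f_1,h_4): lcm = uvw². S = -22/9uw² - 119/9uw - 88/9u - ⅔vw² + 4/3vw.
  leading term uw²: subtract (-44/27w)·f_1 from -22/9uw² - 119/9uw - 88/9u - ⅔vw² + 4/3vw → -119/9uw - 88/9u - ⅔vw² + 4/3vw - 44/27w² + 88/27w
  leading term uw: subtract (-238/27)·f_1 from -119/9uw - 88/9u - ⅔vw² + 4/3vw - 44/27w² + 88/27w → -88/9u - ⅔vw² + 4/3vw - 44/27w² - 50/9w + 476/27
  leading term u: subtract (-22/3)·h_3 from -88/9u - ⅔vw² + 4/3vw - 44/27w² - 50/9w + 476/27 → -⅔vw² - 44/27w² - 238/27w - 176/27
  leading term vw²: subtract (-44/9)·h_4 from -⅔vw² - 44/27w² - 238/27w - 176/27 → 0
  remainder 0.

S(f_2,h_4): lcm = u²vw². S = -22/9u²w² - 119/9u²w - 88/9u² + 2/11v²w² + 46/11vw.
  leading term u²w²: subtract (-44/27uw)·f_1 from -22/9u²w² - 119/9u²w - 88/9u² + 2/11v²w² + 46/11vw → -119/9u²w - 88/9u² - 44/27uw² + 88/27uw + 2/11v²w² + 46/11vw
  leading term u²w: subtract (-238/27u)·f_1 from -119/9u²w - 88/9u² - 44/27uw² + 88/27uw + 2/11v²w² + 46/11vw → -88/9u² - 44/27uw² - 50/9uw + 476/27u + 2/11v²w² + 46/11vw
  leading term u²: subtract (-22/3u)·h_3 from -88/9u² - 44/27uw² - 50/9uw + 476/27u + 2/11v²w² + 46/11vw → -4/3uvw - 44/27uw² - 238/27uw - 176/27u + 2/11v²w² + 46/11vw
  leading term uvw: subtract (-8/9v)·f_1 from -4/3uvw - 44/27uw² - 238/27uw - 176/27u + 2/11v²w² + 46/11vw → -44/27uw² - 238/27uw - 176/27u + 2/11v²w² + 326/99vw + 16/9v
  leading term uw²: subtract (-88/81w)·f_1 from -44/27uw² - 238/27uw - 176/27u + 2/11v²w² + 326/99vw + 16/9v → -238/27uw - 176/27u + 2/11v²w² + 326/99vw + 16/9v - 88/81w² + 176/81w
  leading term uw: subtract (-476/81)·f_1 from -238/27uw - 176/27u + 2/11v²w² + 326/99vw + 16/9v - 88/81w² + 176/81w → -176/27u + 2/11v²w² + 326/99vw + 16/9v - 88/81w² - 100/27w + 952/81
  leading term u: subtract (-44/9)·h_3 from -176/27u + 2/11v²w² + 326/99vw + 16/9v - 88/81w² - 100/27w + 952/81 → 2/11v²w² + 238/99vw + 16/9v - 88/81w² - 476/81w - 352/81
  leading term v²w²: subtract (4/3v)·h_4 from 2/11v²w² + 238/99vw + 16/9v - 88/81w² - 476/81w - 352/81 → -4/9vw² - 88/81w² - 476/81w - 352/81
  leading term vw²: subtract (-88/27)·h_4 from -4/9vw² - 88/81w² - 476/81w - 352/81 → 0
  remainder 0.

S(h_3,h_4): leading monomials are coprime, so the S-polynomial reduces to 0 (Buchberger's first criterion).
Every S-polynomial of the final basis reduces to 0, so we have a Gröbner basis.
Inter-reduce: drop elements whose leading term is divisible by another's, tail-reduce, and make monic.
Reduced Gröbner basis: {u - 3/22vw - ⅓w - 163/66, vw² + 22/9w² + 119/9w + 88/9}.
Label its elements g_1 = u - 3/22vw - ⅓w - 163/66, g_2 = vw² + 22/9w² + 119/9w + 88/9.

Reduce p = -4uvw + ¼uw + 8/3vw - 16/3v - ⅙w + ⅓ modulo G:
  leading term uvw: subtract (-4vw)·g_1 from -4uvw + ¼uw + 8/3vw - 16/3v - ⅙w + ⅓ → ¼uw - 6/11v²w² - 4/3vw² - 238/33vw - 16/3v - ⅙w + ⅓
  leading term uw: subtract (¼w)·g_1 from ¼uw - 6/11v²w² - 4/3vw² - 238/33vw - 16/3v - ⅙w + ⅓ → -6/11v²w² - 343/264vw² - 238/33vw - 16/3v + 1/12w² + 119/264w + ⅓
  leading term v²w²: subtract (-6/11v)·g_2 from -6/11v²w² - 343/264vw² - 238/33vw - 16/3v + 1/12w² + 119/264w + ⅓ → 3/88vw² + 1/12w² + 119/264w + ⅓
  leading term vw²: subtract (3/88)·g_2 from 3/88vw² + 1/12w² + 119/264w + ⅓ → 0
  normal form = 0.
Since the normal form is 0, p ∈ I.

Ideal membership is decidable via reduction modulo a Gröbner basis.

-4uvw + ¼uw + 8/3vw - 16/3v - ⅙w + ⅓ lies in I (it reduces to 0).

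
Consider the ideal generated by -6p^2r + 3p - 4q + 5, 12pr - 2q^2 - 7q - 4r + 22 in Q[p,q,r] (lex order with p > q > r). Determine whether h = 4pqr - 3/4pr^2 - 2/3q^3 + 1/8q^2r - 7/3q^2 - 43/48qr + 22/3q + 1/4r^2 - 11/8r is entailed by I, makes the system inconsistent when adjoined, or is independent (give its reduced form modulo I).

4pqr - 3/4pr^2 - 2/3q^3 + 1/8q^2r - 7/3q^2 - 43/48qr + 22/3q + 1/4r^2 - 11/8r lies in I (it reduces to 0).

First compute the reduced Gröbner basis of I by Buchberger's algorithm.
f_1 = -6p^2r + 3p - 4q + 5, LT = p^2r.
f_2 = 12pr - 2q^2 - 7q - 4r + 22, LT = pr.

S(f_1,f_2): lcm = p^2r. S = 1/6pq^2 + 7/12pq + 1/3pr - 7/3p + 2/3q - 5/6.
  leading term pq^2: no divisor's leading term divides it; move 1/6pq^2 to the remainder.
  leading term pq: no divisor's leading term divides it; move 7/12pq to the remainder.
  leading term pr: subtract (1/36)·f_2 from 1/3pr - 7/3p + 2/3q - 5/6 → -7/3p + 1/18q^2 + 31/36q + 1/9r - 13/9
  leading term p: no divisor's leading term divides it; move -7/3p to the remainder.
  leading term q^2: no divisor's leading term divides it; move 1/18q^2 to the remainder.
  leading term q: no divisor's leading term divides it; move 31/36q to the remainder.
  leading term r: no divisor's leading term divides it; move 1/9r to the remainder.
  leading term 1: no divisor's leading term divides it; move -13/9 to the remainder.
  remainder 1/6pq^2 + 7/12pq - 7/3p + 1/18q^2 + 31/36q + 1/9r - 13/9 ≠ 0; add k_3 = 1/6pq^2 + 7/12pq - 7/3p + 1/18q^2 + 31/36q + 1/9r - 13/9 to the basis.

S(f_1,k_3): lcm = p^2q^2r. S = -7/2p^2qr + 14p^2r - 1/3pq^2r - 1/2pq^2 - 31/6pqr - 2/3pr^2 + 26/3pr + 2/3q^3 - 5/6q^2.
  leading term p^2qr: subtract (7/12q)·f_1 from -7/2p^2qr + 14p^2r - 1/3pq^2r - 1/2pq^2 - 31/6pqr - 2/3pr^2 + 26/3pr + 2/3q^3 - 5/6q^2 → 14p^2r - 1/3pq^2r - 1/2pq^2 - 31/6pqr - 7/4pq - 2/3pr^2 + 26/3pr + 2/3q^3 + 3/2q^2 - 35/12q
  leading term p^2r: subtract (-7/3)·f_1 from 14p^2r - 1/3pq^2r - 1/2pq^2 - 31/6pqr - 7/4pq - 2/3pr^2 + 26/3pr + 2/3q^3 + 3/2q^2 - 35/12q → -1/3pq^2r - 1/2pq^2 - 31/6pqr - 7/4pq - 2/3pr^2 + 26/3pr + 7p + 2/3q^3 + 3/2q^2 - 49/4q + 35/3
  leading term pq^2r: subtract (-1/36q^2)·f_2 from -1/3pq^2r - 1/2pq^2 - 31/6pqr - 7/4pq - 2/3pr^2 + 26/3pr + 7p + 2/3q^3 + 3/2q^2 - 49/4q + 35/3 → -1/2pq^2 - 31/6pqr - 7/4pq - 2/3pr^2 + 26/3pr + 7p - 1/18q^4 + 17/36q^3 - 1/9q^2r + 19/9q^2 - 49/4q + 35/3
  leading term pq^2: subtract (-3)·k_3 from -1/2pq^2 - 31/6pqr - 7/4pq - 2/3pr^2 + 26/3pr + 7p - 1/18q^4 + 17/36q^3 - 1/9q^2r + 19/9q^2 - 49/4q + 35/3 → -31/6pqr - 2/3pr^2 + 26/3pr - 1/18q^4 + 17/36q^3 - 1/9q^2r + 41/18q^2 - 29/3q + 1/3r + 22/3
  leading term pqr: subtract (-31/72q)·f_2 from -31/6pqr - 2/3pr^2 + 26/3pr - 1/18q^4 + 17/36q^3 - 1/9q^2r + 41/18q^2 - 29/3q + 1/3r + 22/3 → -2/3pr^2 + 26/3pr - 1/18q^4 - 7/18q^3 - 1/9q^2r - 53/72q^2 - 31/18qr - 7/36q + 1/3r + 22/3
  leading term pr^2: subtract (-1/18r)·f_2 from -2/3pr^2 + 26/3pr - 1/18q^4 - 7/18q^3 - 1/9q^2r - 53/72q^2 - 31/18qr - 7/36q + 1/3r + 22/3 → 26/3pr - 1/18q^4 - 7/18q^3 - 2/9q^2r - 53/72q^2 - 19/9qr - 7/36q - 2/9r^2 + 14/9r + 22/3
  leading term pr: subtract (13/18)·f_2 from 26/3pr - 1/18q^4 - 7/18q^3 - 2/9q^2r - 53/72q^2 - 19/9qr - 7/36q - 2/9r^2 + 14/9r + 22/3 → -1/18q^4 - 7/18q^3 - 2/9q^2r + 17/24q^2 - 19/9qr + 175/36q - 2/9r^2 + 40/9r - 77/9
  leading term q^4: no divisor's leading term divides it; move -1/18q^4 to the remainder.
  leading term q^3: no divisor's leading term divides it; move -7/18q^3 to the remainder.
  leading term q^2r: no divisor's leading term divides it; move -2/9q^2r to the remainder.
  leading term q^2: no divisor's leading term divides it; move 17/24q^2 to the remainder.
  leading term qr: no divisor's leading term divides it; move -19/9qr to the remainder.
  leading term q: no divisor's leading term divides it; move 175/36q to the remainder.
  leading term r^2: no divisor's leading term divides it; move -2/9r^2 to the remainder.
  leading term r: no divisor's leading term divides it; move 40/9r to the remainder.
  leading term 1: no divisor's leading term divides it; move -77/9 to the remainder.
  remainder -1/18q^4 - 7/18q^3 - 2/9q^2r + 17/24q^2 - 19/9qr + 175/36q - 2/9r^2 + 40/9r - 77/9 ≠ 0; add k_4 = -1/18q^4 - 7/18q^3 - 2/9q^2r + 17/24q^2 - 19/9qr + 175/36q - 2/9r^2 + 40/9r - 77/9 to the basis.

The other S-polynomials (S(f_2,k_3), S(f_1,k_4), S(f_2,k_4), S(k_3,k_4)) all reduce to 0 modulo the current basis, so we have a Gröbner basis.
Inter-reduce: drop elements whose leading term is divisible by another's, tail-reduce, and make monic.
Reduced Gröbner basis: {pq^2 + 7/2pq - 14p + 1/3q^2 + 31/6q + 2/3r - 26/3, pr - 1/6q^2 - 7/12q - 1/3r + 11/6, q^4 + 7q^3 + 4q^2r - 51/4q^2 + 38qr - 175/2q + 4r^2 - 80r + 154}.
Label its elements g_1 = pq^2 + 7/2pq - 14p + 1/3q^2 + 31/6q + 2/3r - 26/3, g_2 = pr - 1/6q^2 - 7/12q - 1/3r + 11/6, g_3 = q^4 + 7q^3 + 4q^2r - 51/4q^2 + 38qr - 175/2q + 4r^2 - 80r + 154.

Reduce h = 4pqr - 3/4pr^2 - 2/3q^3 + 1/8q^2r - 7/3q^2 - 43/48qr + 22/3q + 1/4r^2 - 11/8r modulo G:
  leading term pqr: subtract (4q)·g_2 from 4pqr - 3/4pr^2 - 2/3q^3 + 1/8q^2r - 7/3q^2 - 43/48qr + 22/3q + 1/4r^2 - 11/8r → -3/4pr^2 + 1/8q^2r + 7/16qr + 1/4r^2 - 11/8r
  leading term pr^2: subtract (-3/4r)·g_2 from -3/4pr^2 + 1/8q^2r + 7/16qr + 1/4r^2 - 11/8r → 0
  normal form = 0.
Since the normal form is 0, h ∈ I.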